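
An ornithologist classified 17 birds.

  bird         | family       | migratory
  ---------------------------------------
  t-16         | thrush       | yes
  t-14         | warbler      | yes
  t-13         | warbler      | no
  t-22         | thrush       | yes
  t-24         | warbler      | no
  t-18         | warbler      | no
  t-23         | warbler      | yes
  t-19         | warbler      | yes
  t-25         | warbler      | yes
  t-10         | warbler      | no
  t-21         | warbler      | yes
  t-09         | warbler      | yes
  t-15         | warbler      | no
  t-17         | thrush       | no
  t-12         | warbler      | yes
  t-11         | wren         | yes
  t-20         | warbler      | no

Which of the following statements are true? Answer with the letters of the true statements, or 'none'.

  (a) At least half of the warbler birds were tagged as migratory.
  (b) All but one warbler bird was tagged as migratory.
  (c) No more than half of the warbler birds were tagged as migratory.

(a)

|A| = 13, |A ∩ B| = 7, |A ∖ B| = 6.
(a) |A ∩ B| ≥ |A ∖ B|: holds.
(b) |A ∖ B| = 1: fails.
(c) |A ∩ B| ≤ |A ∖ B|: fails.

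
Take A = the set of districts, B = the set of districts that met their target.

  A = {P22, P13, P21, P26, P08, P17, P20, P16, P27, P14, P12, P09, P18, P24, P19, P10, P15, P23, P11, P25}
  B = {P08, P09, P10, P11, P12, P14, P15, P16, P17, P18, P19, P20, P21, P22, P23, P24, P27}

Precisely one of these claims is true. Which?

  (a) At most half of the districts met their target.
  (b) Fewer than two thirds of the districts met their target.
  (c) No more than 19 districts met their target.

|A| = 20, |A ∩ B| = 17, |A ∖ B| = 3.
(a) requires |A ∩ B| ≤ |A ∖ B|: false.
(b) requires |A ∩ B| / |A| < 2/3: false.
(c) requires |A ∩ B| ≤ 19: true.

(c)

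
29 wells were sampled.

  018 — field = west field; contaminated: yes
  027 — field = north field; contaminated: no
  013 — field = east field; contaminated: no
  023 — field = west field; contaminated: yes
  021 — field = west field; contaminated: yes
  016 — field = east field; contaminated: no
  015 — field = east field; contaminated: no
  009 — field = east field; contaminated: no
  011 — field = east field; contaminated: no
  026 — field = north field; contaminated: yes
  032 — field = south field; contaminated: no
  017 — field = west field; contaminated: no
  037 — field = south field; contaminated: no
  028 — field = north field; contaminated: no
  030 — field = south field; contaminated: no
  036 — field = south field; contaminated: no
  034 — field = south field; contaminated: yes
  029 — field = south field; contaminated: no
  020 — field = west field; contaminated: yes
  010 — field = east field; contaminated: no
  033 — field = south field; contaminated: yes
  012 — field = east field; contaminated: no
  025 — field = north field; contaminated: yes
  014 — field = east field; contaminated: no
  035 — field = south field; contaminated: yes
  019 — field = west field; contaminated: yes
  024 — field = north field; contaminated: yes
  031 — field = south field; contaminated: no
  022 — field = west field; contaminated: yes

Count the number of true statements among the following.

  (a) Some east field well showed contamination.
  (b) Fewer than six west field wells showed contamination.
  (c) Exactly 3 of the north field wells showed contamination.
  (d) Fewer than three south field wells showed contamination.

1

(a) east field: |A| = 8, |A ∩ B| = 0; needs A ∩ B ≠ ∅ (|A ∩ B| ≥ 1) — false.
(b) west field: |A| = 7, |A ∩ B| = 6; needs |A ∩ B| < 6 — false.
(c) north field: |A| = 5, |A ∩ B| = 3; needs |A ∩ B| = 3 — true.
(d) south field: |A| = 9, |A ∩ B| = 3; needs |A ∩ B| < 3 — false.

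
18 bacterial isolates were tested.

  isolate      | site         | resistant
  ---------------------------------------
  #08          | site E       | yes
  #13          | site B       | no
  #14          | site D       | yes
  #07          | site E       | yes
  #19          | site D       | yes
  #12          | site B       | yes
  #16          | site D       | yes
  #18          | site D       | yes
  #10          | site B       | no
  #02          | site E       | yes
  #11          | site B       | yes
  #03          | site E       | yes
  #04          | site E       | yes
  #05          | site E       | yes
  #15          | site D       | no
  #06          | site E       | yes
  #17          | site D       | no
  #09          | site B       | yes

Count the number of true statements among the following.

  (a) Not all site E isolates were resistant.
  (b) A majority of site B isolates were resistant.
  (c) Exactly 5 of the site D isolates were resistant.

(a) site E: |A| = 7, |A ∩ B| = 7; needs A ⊄ B (|A ∖ B| ≥ 1) — false.
(b) site B: |A| = 5, |A ∩ B| = 3; needs |A ∩ B| > |A ∖ B| — true.
(c) site D: |A| = 6, |A ∩ B| = 4; needs |A ∩ B| = 5 — false.

1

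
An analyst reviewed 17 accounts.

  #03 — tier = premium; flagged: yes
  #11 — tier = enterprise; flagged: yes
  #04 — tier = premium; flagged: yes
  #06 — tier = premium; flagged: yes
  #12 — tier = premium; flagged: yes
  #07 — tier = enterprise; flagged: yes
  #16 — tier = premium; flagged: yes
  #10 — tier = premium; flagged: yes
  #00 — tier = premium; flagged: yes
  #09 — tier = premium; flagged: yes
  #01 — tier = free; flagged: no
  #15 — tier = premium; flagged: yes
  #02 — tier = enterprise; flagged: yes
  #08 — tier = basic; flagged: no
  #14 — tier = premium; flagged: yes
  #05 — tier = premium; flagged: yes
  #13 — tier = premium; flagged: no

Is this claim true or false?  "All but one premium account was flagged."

Truth condition: |A ∖ B| = 1.
A (the restrictor) = {#03, #04, #06, #12, #16, #10, #00, #09, #15, #14, #05, #13}, |A| = 12.
A ∖ B = {#13}, so |A ∖ B| = 1.
|A ∖ B| = 1, so the statement is true.

True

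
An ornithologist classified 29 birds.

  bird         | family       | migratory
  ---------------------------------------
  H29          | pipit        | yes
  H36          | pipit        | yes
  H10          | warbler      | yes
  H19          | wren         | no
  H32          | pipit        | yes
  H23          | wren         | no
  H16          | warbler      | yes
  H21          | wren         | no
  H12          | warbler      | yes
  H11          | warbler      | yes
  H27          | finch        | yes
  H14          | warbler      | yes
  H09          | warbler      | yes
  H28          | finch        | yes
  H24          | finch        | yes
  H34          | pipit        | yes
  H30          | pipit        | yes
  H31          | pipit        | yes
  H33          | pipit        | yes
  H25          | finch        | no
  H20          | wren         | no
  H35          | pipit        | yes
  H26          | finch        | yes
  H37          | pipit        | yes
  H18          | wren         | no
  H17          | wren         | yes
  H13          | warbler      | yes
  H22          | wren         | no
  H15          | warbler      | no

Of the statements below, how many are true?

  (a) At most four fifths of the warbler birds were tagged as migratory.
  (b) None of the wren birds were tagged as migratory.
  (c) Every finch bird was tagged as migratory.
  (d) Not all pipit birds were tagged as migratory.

0

(a) warbler: |A| = 8, |A ∩ B| = 7; needs |A ∩ B| / |A| ≤ 4/5 — false.
(b) wren: |A| = 7, |A ∩ B| = 1; needs A ∩ B = ∅ (|A ∩ B| = 0) — false.
(c) finch: |A| = 5, |A ∩ B| = 4; needs A ⊆ B, i.e. every element of A is in B (|A ∖ B| = 0) — false.
(d) pipit: |A| = 9, |A ∩ B| = 9; needs A ⊄ B (|A ∖ B| ≥ 1) — false.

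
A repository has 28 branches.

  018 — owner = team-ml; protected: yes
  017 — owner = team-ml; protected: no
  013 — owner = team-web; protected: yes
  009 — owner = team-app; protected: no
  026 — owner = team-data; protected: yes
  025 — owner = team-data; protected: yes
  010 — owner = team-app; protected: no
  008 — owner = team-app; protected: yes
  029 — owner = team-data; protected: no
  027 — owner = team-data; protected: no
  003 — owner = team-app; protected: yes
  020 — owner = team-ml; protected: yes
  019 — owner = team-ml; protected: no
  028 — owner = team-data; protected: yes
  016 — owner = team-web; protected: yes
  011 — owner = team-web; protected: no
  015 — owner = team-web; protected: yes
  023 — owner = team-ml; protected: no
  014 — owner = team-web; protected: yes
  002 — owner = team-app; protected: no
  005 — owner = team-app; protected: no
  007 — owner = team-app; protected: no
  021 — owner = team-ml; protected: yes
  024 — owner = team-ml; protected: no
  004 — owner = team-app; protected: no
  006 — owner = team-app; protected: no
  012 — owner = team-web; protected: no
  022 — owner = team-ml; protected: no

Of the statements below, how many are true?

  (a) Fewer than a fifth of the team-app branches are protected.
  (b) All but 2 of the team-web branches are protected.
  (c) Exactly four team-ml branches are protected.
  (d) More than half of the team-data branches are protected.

2

(a) team-app: |A| = 9, |A ∩ B| = 2; needs |A ∩ B| / |A| < 1/5 — false.
(b) team-web: |A| = 6, |A ∩ B| = 4; needs |A ∖ B| = 2 — true.
(c) team-ml: |A| = 8, |A ∩ B| = 3; needs |A ∩ B| = 4 — false.
(d) team-data: |A| = 5, |A ∩ B| = 3; needs |A ∩ B| > |A ∖ B| — true.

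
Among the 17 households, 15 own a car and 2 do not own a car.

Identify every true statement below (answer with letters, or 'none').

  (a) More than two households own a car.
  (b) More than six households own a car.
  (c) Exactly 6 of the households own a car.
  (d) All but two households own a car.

(a), (b), (d)

|A| = 17, |A ∩ B| = 15, |A ∖ B| = 2.
(a) |A ∩ B| > 2: holds.
(b) |A ∩ B| > 6: holds.
(c) |A ∩ B| = 6: fails.
(d) |A ∖ B| = 2: holds.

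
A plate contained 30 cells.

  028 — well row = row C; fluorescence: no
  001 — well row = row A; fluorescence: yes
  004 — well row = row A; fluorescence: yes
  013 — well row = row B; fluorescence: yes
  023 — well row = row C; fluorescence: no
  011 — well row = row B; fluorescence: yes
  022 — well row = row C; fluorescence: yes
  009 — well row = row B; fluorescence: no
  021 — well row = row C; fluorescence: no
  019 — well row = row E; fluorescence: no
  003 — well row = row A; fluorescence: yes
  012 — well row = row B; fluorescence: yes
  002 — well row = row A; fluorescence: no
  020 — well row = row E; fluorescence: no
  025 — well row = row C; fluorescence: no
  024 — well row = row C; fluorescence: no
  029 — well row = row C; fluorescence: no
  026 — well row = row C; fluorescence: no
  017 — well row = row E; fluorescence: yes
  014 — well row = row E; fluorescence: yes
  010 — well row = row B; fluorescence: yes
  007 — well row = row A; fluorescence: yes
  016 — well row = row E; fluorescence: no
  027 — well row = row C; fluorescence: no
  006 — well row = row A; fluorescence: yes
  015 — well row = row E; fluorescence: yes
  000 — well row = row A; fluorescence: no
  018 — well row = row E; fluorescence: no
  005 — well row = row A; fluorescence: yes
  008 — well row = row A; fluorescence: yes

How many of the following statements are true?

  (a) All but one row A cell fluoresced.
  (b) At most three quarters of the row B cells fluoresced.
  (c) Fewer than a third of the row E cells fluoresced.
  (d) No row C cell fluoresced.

0

(a) row A: |A| = 9, |A ∩ B| = 7; needs |A ∖ B| = 1 — false.
(b) row B: |A| = 5, |A ∩ B| = 4; needs |A ∩ B| / |A| ≤ 3/4 — false.
(c) row E: |A| = 7, |A ∩ B| = 3; needs |A ∩ B| / |A| < 1/3 — false.
(d) row C: |A| = 9, |A ∩ B| = 1; needs A ∩ B = ∅ (|A ∩ B| = 0) — false.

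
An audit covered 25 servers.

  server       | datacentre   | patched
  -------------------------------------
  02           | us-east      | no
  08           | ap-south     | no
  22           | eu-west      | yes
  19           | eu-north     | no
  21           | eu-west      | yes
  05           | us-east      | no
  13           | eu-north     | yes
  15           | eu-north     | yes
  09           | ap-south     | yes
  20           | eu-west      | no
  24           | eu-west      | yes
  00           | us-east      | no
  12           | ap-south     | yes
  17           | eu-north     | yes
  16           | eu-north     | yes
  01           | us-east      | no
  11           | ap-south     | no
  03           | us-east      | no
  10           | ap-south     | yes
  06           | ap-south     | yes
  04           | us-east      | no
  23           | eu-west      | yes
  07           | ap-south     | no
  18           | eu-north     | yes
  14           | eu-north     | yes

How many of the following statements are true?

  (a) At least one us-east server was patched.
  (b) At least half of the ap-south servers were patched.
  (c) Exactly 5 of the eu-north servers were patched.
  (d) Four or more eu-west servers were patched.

(a) us-east: |A| = 6, |A ∩ B| = 0; needs A ∩ B ≠ ∅ (|A ∩ B| ≥ 1) — false.
(b) ap-south: |A| = 7, |A ∩ B| = 4; needs |A ∩ B| ≥ |A ∖ B| — true.
(c) eu-north: |A| = 7, |A ∩ B| = 6; needs |A ∩ B| = 5 — false.
(d) eu-west: |A| = 5, |A ∩ B| = 4; needs |A ∩ B| ≥ 4 — true.

2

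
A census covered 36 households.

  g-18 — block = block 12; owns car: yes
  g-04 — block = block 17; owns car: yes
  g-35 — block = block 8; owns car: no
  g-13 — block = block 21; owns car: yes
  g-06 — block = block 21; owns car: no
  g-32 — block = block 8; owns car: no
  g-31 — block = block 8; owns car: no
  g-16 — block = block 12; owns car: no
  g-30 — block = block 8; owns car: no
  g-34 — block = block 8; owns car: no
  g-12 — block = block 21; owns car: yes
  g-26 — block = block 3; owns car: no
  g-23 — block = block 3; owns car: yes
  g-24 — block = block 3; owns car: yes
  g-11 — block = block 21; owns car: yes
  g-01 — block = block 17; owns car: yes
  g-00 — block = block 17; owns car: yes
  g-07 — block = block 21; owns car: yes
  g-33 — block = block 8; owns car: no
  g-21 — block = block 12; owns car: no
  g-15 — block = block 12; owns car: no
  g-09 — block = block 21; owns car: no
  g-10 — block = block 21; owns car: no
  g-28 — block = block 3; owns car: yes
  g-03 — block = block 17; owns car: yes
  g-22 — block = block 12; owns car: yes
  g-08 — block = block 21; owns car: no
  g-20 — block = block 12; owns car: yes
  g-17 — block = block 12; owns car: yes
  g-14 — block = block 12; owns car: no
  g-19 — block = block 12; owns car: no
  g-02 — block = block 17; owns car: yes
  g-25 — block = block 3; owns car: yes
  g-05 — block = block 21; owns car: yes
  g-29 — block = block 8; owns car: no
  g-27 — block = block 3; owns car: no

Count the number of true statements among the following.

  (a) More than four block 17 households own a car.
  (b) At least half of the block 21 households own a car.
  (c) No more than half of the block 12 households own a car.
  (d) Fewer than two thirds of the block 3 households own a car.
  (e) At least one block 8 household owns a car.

(a) block 17: |A| = 5, |A ∩ B| = 5; needs |A ∩ B| > 4 — true.
(b) block 21: |A| = 9, |A ∩ B| = 5; needs |A ∩ B| ≥ |A ∖ B| — true.
(c) block 12: |A| = 9, |A ∩ B| = 4; needs |A ∩ B| ≤ |A ∖ B| — true.
(d) block 3: |A| = 6, |A ∩ B| = 4; needs |A ∩ B| / |A| < 2/3 — false.
(e) block 8: |A| = 7, |A ∩ B| = 0; needs A ∩ B ≠ ∅ (|A ∩ B| ≥ 1) — false.

3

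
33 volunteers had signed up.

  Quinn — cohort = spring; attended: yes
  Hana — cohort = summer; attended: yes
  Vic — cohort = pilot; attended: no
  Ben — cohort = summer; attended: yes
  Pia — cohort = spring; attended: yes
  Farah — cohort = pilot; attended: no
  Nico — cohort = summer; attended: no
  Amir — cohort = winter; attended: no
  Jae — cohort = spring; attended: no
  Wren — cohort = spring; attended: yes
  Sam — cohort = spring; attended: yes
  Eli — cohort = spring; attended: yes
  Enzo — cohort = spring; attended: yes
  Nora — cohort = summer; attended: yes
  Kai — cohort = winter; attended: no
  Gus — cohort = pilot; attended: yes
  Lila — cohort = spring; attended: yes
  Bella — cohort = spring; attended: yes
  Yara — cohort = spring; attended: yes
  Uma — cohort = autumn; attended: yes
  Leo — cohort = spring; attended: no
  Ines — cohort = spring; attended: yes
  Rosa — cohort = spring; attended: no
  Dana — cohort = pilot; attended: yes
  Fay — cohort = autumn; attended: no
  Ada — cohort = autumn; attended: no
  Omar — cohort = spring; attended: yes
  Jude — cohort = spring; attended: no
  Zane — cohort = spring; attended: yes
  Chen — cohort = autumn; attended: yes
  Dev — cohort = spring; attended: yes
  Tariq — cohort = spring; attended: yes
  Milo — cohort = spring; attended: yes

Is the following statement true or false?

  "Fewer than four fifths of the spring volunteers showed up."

'Fewer than four fifths of the spring volunteers showed up' holds iff |A ∩ B| / |A| < 4/5.
|A| = 19, |A ∩ B| = 15, |A ∖ B| = 4.
|A ∩ B|/|A| = 15/19, so the statement is true.

True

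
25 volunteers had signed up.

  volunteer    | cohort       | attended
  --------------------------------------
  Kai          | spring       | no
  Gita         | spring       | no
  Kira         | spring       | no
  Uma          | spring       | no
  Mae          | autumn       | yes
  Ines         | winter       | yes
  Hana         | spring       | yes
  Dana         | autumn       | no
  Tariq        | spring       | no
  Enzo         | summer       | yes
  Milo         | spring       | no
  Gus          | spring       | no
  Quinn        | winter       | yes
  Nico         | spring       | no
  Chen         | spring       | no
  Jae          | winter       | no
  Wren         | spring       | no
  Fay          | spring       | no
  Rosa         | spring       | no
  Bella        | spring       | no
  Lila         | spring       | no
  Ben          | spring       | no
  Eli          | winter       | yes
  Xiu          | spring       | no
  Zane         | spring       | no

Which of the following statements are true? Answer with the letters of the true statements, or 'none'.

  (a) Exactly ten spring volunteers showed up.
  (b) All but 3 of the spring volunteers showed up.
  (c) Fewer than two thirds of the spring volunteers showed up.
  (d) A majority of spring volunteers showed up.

|A| = 18, |A ∩ B| = 1, |A ∖ B| = 17.
(a) |A ∩ B| = 10: fails.
(b) |A ∖ B| = 3: fails.
(c) |A ∩ B| / |A| < 2/3: holds.
(d) |A ∩ B| > |A ∖ B|: fails.

(c)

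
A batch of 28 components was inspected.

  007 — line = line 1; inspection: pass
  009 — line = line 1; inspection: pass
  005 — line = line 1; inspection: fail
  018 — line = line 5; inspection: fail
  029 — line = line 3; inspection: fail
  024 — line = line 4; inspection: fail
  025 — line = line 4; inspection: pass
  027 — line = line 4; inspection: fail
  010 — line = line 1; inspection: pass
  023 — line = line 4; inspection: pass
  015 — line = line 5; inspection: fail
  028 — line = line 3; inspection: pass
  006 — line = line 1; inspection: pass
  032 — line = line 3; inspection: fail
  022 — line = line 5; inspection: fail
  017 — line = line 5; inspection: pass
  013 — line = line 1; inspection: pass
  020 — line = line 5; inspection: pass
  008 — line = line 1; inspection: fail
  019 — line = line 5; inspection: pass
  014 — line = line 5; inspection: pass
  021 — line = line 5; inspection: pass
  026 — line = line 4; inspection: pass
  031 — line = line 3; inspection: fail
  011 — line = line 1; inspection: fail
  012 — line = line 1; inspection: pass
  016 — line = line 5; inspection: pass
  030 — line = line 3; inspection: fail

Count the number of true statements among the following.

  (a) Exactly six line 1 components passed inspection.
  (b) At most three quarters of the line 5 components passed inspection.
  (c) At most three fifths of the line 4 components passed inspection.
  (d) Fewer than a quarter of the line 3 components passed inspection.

4

(a) line 1: |A| = 9, |A ∩ B| = 6; needs |A ∩ B| = 6 — true.
(b) line 5: |A| = 9, |A ∩ B| = 6; needs |A ∩ B| / |A| ≤ 3/4 — true.
(c) line 4: |A| = 5, |A ∩ B| = 3; needs |A ∩ B| / |A| ≤ 3/5 — true.
(d) line 3: |A| = 5, |A ∩ B| = 1; needs |A ∩ B| / |A| < 1/4 — true.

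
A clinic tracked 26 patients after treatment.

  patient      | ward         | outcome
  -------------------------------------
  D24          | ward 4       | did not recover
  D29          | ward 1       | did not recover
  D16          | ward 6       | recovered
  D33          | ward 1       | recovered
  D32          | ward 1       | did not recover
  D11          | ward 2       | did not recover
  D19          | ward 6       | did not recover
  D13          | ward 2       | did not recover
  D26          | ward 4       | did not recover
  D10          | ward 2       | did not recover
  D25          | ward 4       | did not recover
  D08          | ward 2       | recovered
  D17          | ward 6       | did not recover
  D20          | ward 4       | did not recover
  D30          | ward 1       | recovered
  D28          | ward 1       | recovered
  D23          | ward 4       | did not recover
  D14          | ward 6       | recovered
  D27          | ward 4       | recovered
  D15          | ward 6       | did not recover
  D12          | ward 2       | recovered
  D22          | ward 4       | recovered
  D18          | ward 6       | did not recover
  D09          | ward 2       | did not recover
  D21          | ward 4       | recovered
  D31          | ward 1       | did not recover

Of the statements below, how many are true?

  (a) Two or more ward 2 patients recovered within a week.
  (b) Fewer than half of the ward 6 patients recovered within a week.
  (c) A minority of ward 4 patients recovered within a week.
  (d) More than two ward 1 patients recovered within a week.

(a) ward 2: |A| = 6, |A ∩ B| = 2; needs |A ∩ B| ≥ 2 — true.
(b) ward 6: |A| = 6, |A ∩ B| = 2; needs |A ∩ B| < |A ∖ B| — true.
(c) ward 4: |A| = 8, |A ∩ B| = 3; needs |A ∩ B| < |A ∖ B| — true.
(d) ward 1: |A| = 6, |A ∩ B| = 3; needs |A ∩ B| > 2 — true.

4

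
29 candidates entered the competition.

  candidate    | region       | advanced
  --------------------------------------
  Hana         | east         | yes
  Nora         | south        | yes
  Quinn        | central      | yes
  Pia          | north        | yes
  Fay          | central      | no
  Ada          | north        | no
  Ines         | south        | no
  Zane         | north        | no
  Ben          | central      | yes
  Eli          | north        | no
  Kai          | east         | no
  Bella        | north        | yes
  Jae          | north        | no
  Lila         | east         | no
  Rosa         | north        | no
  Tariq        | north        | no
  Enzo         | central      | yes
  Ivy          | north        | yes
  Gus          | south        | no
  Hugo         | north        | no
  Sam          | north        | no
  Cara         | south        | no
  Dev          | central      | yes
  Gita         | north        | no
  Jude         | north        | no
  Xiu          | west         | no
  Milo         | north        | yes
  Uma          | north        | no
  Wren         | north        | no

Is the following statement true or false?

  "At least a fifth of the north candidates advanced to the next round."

Truth condition: |A ∩ B| / |A| ≥ 1/5.
|A| = 16, |A ∩ B| = 4, |A ∖ B| = 12.
|A ∩ B|/|A| = 4/16, so the statement is true.

True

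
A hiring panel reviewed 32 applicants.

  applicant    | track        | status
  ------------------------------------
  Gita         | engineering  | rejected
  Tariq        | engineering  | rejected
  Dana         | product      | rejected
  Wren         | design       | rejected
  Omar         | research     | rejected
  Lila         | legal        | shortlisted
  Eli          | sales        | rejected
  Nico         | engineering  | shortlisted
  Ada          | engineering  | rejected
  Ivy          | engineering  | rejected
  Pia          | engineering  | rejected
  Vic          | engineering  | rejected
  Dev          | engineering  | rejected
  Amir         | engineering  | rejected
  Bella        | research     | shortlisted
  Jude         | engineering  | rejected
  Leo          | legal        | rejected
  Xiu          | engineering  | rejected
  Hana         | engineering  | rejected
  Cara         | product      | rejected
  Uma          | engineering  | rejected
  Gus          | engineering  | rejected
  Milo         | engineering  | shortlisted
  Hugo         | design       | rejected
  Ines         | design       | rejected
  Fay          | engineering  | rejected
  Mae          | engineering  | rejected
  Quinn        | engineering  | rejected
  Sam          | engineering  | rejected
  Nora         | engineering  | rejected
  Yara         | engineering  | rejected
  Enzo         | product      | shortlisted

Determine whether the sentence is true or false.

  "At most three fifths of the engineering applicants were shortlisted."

Truth condition: |A ∩ B| / |A| ≤ 3/5.
|A| = 21, |A ∩ B| = 2, |A ∖ B| = 19.
|A ∩ B|/|A| = 2/21, so the statement is true.

True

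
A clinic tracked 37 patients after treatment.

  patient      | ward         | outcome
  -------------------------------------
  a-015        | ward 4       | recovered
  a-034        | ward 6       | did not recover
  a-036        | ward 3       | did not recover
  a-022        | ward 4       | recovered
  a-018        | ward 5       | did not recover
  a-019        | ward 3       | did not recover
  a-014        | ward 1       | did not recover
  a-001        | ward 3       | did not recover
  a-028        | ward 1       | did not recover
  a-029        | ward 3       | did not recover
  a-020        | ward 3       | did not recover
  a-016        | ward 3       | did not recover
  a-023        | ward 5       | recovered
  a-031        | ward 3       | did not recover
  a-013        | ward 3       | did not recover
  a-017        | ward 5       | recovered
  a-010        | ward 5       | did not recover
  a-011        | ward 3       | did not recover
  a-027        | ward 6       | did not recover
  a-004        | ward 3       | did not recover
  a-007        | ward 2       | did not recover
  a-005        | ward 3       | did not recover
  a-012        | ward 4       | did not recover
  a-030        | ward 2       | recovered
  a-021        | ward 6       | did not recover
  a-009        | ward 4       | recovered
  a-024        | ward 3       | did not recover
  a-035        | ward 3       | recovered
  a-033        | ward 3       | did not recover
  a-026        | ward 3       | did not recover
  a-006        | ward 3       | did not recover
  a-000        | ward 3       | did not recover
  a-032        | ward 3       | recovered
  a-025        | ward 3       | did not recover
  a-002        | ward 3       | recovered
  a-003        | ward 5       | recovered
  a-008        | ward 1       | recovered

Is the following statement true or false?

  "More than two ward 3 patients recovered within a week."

'More than two ward 3 patients recovered within a week' holds iff |A ∩ B| > 2.
|A| = 20, |A ∩ B| = 3, |A ∖ B| = 17.
|A ∩ B| = 3, so the statement is true.

True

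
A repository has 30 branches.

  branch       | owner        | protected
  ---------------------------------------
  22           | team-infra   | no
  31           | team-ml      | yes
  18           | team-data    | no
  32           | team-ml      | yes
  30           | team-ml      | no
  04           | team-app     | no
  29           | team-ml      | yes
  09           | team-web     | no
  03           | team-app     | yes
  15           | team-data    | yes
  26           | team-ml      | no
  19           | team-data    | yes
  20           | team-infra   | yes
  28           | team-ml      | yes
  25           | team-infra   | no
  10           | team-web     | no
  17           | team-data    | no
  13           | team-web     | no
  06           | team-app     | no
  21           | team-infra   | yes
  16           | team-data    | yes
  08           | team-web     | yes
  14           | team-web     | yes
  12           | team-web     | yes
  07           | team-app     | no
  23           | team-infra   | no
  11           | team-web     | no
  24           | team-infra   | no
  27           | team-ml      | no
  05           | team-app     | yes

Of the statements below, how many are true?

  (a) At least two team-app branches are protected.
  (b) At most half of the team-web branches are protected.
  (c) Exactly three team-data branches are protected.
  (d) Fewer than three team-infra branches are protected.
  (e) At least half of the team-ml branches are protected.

5

(a) team-app: |A| = 5, |A ∩ B| = 2; needs |A ∩ B| ≥ 2 — true.
(b) team-web: |A| = 7, |A ∩ B| = 3; needs |A ∩ B| ≤ |A ∖ B| — true.
(c) team-data: |A| = 5, |A ∩ B| = 3; needs |A ∩ B| = 3 — true.
(d) team-infra: |A| = 6, |A ∩ B| = 2; needs |A ∩ B| < 3 — true.
(e) team-ml: |A| = 7, |A ∩ B| = 4; needs |A ∩ B| ≥ |A ∖ B| — true.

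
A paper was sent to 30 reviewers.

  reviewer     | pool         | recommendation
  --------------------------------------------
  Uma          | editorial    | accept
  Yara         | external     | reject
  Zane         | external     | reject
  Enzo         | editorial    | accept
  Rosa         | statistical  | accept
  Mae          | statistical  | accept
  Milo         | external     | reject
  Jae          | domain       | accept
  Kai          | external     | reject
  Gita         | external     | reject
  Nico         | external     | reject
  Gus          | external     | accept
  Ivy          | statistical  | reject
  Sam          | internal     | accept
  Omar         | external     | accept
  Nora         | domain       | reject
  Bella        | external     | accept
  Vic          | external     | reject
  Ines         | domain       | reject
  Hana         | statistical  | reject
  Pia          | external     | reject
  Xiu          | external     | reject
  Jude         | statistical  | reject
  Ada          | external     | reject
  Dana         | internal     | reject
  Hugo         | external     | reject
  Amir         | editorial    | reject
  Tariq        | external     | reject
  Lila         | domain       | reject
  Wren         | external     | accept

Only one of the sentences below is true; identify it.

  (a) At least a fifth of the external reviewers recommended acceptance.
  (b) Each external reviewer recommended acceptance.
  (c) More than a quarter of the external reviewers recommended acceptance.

(a)

|A| = 16, |A ∩ B| = 4, |A ∖ B| = 12.
(a) requires |A ∩ B| / |A| ≥ 1/5: true.
(b) requires A ⊆ B, i.e. every element of A is in B (|A ∖ B| = 0): false.
(c) requires |A ∩ B| / |A| > 1/4: false.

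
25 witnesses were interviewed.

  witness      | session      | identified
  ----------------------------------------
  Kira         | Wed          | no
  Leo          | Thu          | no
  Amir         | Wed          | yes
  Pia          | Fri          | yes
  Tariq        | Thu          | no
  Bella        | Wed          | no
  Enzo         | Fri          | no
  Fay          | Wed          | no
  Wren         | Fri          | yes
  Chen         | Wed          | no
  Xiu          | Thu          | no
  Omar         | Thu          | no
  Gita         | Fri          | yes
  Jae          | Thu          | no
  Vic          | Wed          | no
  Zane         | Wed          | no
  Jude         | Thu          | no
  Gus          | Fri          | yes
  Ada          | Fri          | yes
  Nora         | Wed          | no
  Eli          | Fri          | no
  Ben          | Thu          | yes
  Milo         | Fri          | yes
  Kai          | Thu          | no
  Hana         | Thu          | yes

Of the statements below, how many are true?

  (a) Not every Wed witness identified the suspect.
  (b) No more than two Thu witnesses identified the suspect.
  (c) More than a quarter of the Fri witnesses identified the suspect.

(a) Wed: |A| = 8, |A ∩ B| = 1; needs A ⊄ B (|A ∖ B| ≥ 1) — true.
(b) Thu: |A| = 9, |A ∩ B| = 2; needs |A ∩ B| ≤ 2 — true.
(c) Fri: |A| = 8, |A ∩ B| = 6; needs |A ∩ B| / |A| > 1/4 — true.

3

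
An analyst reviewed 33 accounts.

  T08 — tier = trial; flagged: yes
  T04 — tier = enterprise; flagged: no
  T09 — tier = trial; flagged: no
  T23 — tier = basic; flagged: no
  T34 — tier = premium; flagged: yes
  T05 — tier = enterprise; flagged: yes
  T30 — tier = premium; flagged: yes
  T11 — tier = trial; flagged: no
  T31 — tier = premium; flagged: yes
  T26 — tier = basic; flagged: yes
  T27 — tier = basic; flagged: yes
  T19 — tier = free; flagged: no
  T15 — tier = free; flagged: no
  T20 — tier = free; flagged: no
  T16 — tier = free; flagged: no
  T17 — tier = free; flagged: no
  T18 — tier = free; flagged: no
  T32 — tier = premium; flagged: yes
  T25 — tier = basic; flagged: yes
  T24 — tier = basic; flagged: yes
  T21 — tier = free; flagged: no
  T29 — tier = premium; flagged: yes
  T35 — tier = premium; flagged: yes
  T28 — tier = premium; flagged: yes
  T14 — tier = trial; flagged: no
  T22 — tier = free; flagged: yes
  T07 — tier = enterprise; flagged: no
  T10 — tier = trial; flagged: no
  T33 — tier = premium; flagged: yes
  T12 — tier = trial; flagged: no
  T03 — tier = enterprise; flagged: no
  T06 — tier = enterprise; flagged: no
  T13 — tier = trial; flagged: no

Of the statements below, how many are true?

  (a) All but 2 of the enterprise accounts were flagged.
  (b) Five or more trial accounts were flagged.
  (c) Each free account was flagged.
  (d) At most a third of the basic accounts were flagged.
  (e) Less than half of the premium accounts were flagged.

0

(a) enterprise: |A| = 5, |A ∩ B| = 1; needs |A ∖ B| = 2 — false.
(b) trial: |A| = 7, |A ∩ B| = 1; needs |A ∩ B| ≥ 5 — false.
(c) free: |A| = 8, |A ∩ B| = 1; needs A ⊆ B, i.e. every element of A is in B (|A ∖ B| = 0) — false.
(d) basic: |A| = 5, |A ∩ B| = 4; needs |A ∩ B| / |A| ≤ 1/3 — false.
(e) premium: |A| = 8, |A ∩ B| = 8; needs |A ∩ B| < |A ∖ B| — false.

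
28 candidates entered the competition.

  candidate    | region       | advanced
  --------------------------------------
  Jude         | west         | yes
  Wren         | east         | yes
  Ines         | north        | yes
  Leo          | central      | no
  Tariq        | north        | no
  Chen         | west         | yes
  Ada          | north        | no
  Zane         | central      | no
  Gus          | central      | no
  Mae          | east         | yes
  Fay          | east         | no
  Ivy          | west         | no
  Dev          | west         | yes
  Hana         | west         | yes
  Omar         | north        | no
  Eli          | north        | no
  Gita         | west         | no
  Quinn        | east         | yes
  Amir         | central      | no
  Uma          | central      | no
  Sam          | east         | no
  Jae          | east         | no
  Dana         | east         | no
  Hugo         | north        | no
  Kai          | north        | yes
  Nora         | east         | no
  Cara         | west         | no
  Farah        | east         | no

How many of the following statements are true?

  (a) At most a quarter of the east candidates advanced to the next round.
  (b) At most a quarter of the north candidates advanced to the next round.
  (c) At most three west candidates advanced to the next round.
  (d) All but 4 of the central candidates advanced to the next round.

0

(a) east: |A| = 9, |A ∩ B| = 3; needs |A ∩ B| / |A| ≤ 1/4 — false.
(b) north: |A| = 7, |A ∩ B| = 2; needs |A ∩ B| / |A| ≤ 1/4 — false.
(c) west: |A| = 7, |A ∩ B| = 4; needs |A ∩ B| ≤ 3 — false.
(d) central: |A| = 5, |A ∩ B| = 0; needs |A ∖ B| = 4 — false.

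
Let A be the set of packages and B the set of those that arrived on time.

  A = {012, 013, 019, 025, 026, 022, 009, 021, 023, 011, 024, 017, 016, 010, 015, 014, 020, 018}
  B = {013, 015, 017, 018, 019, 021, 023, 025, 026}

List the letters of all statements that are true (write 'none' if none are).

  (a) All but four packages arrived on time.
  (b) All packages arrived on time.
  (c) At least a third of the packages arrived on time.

|A| = 18, |A ∩ B| = 9, |A ∖ B| = 9.
(a) |A ∖ B| = 4: fails.
(b) A ⊆ B, i.e. every element of A is in B (|A ∖ B| = 0): fails.
(c) |A ∩ B| / |A| ≥ 1/3: holds.

(c)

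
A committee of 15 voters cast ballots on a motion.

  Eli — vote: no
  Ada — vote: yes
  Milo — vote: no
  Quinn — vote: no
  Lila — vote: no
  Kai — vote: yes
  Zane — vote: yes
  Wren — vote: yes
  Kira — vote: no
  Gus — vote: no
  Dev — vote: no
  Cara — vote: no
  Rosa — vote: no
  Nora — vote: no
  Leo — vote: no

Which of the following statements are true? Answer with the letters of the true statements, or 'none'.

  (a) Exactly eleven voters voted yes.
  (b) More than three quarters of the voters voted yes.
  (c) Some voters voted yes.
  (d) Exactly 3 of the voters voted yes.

(c)

|A| = 15, |A ∩ B| = 4, |A ∖ B| = 11.
(a) |A ∩ B| = 11: fails.
(b) |A ∩ B| / |A| > 3/4: fails.
(c) A ∩ B ≠ ∅ (|A ∩ B| ≥ 1): holds.
(d) |A ∩ B| = 3: fails.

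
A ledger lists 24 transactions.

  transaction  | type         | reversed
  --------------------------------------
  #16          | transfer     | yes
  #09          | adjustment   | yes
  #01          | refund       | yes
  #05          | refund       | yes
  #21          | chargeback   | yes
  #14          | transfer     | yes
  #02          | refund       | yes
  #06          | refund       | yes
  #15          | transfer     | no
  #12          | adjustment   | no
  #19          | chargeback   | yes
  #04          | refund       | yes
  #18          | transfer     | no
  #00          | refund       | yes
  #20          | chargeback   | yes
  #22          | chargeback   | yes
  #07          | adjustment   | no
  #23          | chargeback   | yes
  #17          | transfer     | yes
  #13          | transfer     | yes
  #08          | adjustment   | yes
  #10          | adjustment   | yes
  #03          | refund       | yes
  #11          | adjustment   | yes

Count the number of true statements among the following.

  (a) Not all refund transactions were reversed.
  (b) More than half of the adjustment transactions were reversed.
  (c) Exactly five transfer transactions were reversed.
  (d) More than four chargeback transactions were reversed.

2

(a) refund: |A| = 7, |A ∩ B| = 7; needs A ⊄ B (|A ∖ B| ≥ 1) — false.
(b) adjustment: |A| = 6, |A ∩ B| = 4; needs |A ∩ B| > |A ∖ B| — true.
(c) transfer: |A| = 6, |A ∩ B| = 4; needs |A ∩ B| = 5 — false.
(d) chargeback: |A| = 5, |A ∩ B| = 5; needs |A ∩ B| > 4 — true.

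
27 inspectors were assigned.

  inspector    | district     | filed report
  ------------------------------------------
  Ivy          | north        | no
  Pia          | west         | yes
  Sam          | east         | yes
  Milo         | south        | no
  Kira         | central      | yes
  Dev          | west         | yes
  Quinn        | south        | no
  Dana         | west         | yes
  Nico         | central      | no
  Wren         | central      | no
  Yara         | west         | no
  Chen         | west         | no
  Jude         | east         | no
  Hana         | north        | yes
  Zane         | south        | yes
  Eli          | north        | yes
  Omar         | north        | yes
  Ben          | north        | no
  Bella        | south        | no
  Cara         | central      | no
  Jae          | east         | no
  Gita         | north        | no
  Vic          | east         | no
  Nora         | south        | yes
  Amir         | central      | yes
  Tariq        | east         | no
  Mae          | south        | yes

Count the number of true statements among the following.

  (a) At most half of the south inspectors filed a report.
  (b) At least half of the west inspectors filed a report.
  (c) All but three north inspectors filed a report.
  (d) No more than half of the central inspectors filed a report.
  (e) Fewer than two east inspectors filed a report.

(a) south: |A| = 6, |A ∩ B| = 3; needs |A ∩ B| ≤ |A ∖ B| — true.
(b) west: |A| = 5, |A ∩ B| = 3; needs |A ∩ B| ≥ |A ∖ B| — true.
(c) north: |A| = 6, |A ∩ B| = 3; needs |A ∖ B| = 3 — true.
(d) central: |A| = 5, |A ∩ B| = 2; needs |A ∩ B| ≤ |A ∖ B| — true.
(e) east: |A| = 5, |A ∩ B| = 1; needs |A ∩ B| < 2 — true.

5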